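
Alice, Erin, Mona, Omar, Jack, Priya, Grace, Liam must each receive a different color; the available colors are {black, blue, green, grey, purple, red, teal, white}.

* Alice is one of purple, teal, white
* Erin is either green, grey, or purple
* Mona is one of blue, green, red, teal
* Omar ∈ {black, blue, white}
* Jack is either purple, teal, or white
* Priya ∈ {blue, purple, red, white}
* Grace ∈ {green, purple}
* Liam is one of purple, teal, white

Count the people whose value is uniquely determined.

3

The 8 variables together cover exactly {black, blue, green, grey, purple, red, teal, white} — 8 values for 8 variables — and black appears only in Omar's list, so Omar = black.
Among the 7 still-open variables, grey fits only Erin (and all 7 values in {blue, green, grey, purple, red, teal, white} must be used), so Erin = grey.
Alice, Jack, Liam share exactly the 3 values {purple, teal, white}; by pigeonhole those values go to them, so strike purple, teal, white from Mona, Priya, Grace.
That leaves Grace = green. Strike green from Mona.
Determined: Erin=grey, Omar=black, Grace=green. The other people each still have more than one consistent value. That makes 3.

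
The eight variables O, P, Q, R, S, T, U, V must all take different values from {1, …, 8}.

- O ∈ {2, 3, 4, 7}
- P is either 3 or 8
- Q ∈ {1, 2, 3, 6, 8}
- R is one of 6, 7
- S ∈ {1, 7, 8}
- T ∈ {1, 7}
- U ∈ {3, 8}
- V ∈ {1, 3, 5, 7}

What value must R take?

The 8 variables together cover exactly {1, 2, 3, 4, 5, 6, 7, 8} — 8 values for 8 variables — and 4 appears only in O's list, so O = 4.
The 7 still-open variables together cover exactly {1, 2, 3, 5, 6, 7, 8} — 7 values for 7 variables — and 2 appears only in Q's list, so Q = 2.
The 6 still-open variables together cover exactly {1, 3, 5, 6, 7, 8} — 6 values for 6 variables — and 5 appears only in V's list, so V = 5.
Among the 5 still-open variables, 6 fits only R (and all 5 values in {1, 3, 6, 7, 8} must be used), so R = 6.

6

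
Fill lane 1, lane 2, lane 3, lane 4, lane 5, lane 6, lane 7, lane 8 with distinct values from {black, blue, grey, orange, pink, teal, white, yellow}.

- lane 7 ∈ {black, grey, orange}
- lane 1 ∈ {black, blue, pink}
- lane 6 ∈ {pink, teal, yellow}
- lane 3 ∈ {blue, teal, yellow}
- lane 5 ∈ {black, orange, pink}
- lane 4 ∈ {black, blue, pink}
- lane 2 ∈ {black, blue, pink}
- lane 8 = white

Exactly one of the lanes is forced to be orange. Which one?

lane 8 must be white (only option left).
The 7 still-open variables together cover exactly {black, blue, grey, orange, pink, teal, yellow} — 7 values for 7 variables — and grey appears only in lane 7's list, so lane 7 = grey.
The 6 still-open variables draw from only 6 values {black, blue, orange, pink, teal, yellow}, so each is used; only lane 5 can be orange, hence lane 5 = orange.

lane 5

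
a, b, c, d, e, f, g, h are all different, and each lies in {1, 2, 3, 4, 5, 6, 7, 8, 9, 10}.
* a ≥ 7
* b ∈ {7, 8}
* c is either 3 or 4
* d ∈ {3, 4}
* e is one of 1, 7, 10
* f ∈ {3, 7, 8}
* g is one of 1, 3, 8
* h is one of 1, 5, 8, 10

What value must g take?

Among the 8 variables, 5 fits only h (and all 8 values in {1, 3, 4, 5, 7, 8, 9, 10} must be used), so h = 5.
The 7 still-open variables draw from only 7 values {1, 3, 4, 7, 8, 9, 10}, so each is used; only a can be 9, hence a = 9.
Among the 6 still-open variables, 10 fits only e (and all 6 values in {1, 3, 4, 7, 8, 10} must be used), so e = 10.
The 5 still-open variables together cover exactly {1, 3, 4, 7, 8} — 5 values for 5 variables — and 1 appears only in g's list, so g = 1.

1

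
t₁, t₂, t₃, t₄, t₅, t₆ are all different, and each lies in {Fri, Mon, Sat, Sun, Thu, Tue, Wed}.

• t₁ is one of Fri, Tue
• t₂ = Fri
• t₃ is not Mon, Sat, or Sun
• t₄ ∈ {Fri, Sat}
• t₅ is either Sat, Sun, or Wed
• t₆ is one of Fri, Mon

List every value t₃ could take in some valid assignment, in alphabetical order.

t₂ has just one choice, so t₂ = Fri. Strike Fri from t₁, t₃, t₄, t₆.
t₄ must be Sat (only option left). Strike Sat from t₅.
t₆ has just one choice, so t₆ = Mon.
That leaves t₁ = Tue. Strike Tue from t₃.
No further eliminations apply; t₃ can still be any of Thu, Wed.

Thu, Wed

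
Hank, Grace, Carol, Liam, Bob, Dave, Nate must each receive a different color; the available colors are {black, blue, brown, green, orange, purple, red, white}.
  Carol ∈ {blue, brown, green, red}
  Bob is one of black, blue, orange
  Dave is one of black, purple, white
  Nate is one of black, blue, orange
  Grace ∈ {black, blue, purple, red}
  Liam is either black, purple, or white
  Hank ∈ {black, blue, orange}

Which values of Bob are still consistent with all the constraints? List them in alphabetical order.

Hank, Bob, Nate between them cover only {black, blue, orange} — a naked triple. Remove those values from Grace, Carol, Liam, Dave.
Liam and Dave share exactly the 2 values {purple, white}; by pigeonhole those values go to them, so strike purple, white from Grace.
That leaves Grace = red. Eliminate red elsewhere: Carol.
No further eliminations apply; Bob can still be any of black, blue, orange.

black, blue, orange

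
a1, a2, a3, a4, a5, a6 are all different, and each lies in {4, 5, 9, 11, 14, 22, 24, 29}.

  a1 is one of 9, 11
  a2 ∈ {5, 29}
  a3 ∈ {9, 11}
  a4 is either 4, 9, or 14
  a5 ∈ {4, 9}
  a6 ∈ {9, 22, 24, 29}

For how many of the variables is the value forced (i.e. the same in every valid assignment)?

2

The 2 variables a1 and a3 are confined to {9, 11}, which locks those values in; drop them from a4, a5, a6.
a5 must be 4 (only option left). Strike 4 from a4.
That leaves a4 = 14.
Determined: a4=14, a5=4. The other variables each still have more than one consistent value. That makes 2.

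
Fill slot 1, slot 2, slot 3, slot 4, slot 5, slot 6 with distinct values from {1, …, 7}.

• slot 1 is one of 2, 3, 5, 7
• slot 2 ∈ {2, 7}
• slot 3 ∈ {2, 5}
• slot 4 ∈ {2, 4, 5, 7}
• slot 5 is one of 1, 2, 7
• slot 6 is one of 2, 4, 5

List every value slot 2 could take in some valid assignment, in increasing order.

2, 7

The 6 variables together cover exactly {1, 2, 3, 4, 5, 7} — 6 values for 6 variables — and 1 appears only in slot 5's list, so slot 5 = 1.
Among the 5 still-open variables, 3 fits only slot 1 (and all 5 values in {2, 3, 4, 5, 7} must be used), so slot 1 = 3.
No further eliminations apply; slot 2 can still be any of 2, 7.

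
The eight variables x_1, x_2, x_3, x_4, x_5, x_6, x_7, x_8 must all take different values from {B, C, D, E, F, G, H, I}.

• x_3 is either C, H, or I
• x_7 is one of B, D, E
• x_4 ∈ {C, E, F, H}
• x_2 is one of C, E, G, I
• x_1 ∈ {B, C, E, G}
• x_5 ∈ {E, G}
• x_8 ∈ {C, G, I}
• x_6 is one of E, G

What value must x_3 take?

Among the 8 variables, D fits only x_7 (and all 8 values in {B, C, D, E, F, G, H, I} must be used), so x_7 = D.
The 7 still-open variables together cover exactly {B, C, E, F, G, H, I} — 7 values for 7 variables — and B appears only in x_1's list, so x_1 = B.
Among the 6 still-open variables, F fits only x_4 (and all 6 values in {C, E, F, G, H, I} must be used), so x_4 = F.
The 5 still-open variables together cover exactly {C, E, G, H, I} — 5 values for 5 variables — and H appears only in x_3's list, so x_3 = H.

H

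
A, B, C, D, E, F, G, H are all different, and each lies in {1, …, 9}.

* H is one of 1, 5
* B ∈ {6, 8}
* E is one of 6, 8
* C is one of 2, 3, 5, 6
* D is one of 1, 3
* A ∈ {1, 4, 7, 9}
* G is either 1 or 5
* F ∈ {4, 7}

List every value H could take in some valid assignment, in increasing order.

1, 5

The 2 variables B and E are confined to {6, 8}, which locks those values in; drop them from C.
G and H between them cover only {1, 5} — a naked pair. Remove those values from A, C, D.
D must be 3 (only option left). So C can't be 3.
That leaves C = 2.
No further eliminations apply; H can still be any of 1, 5.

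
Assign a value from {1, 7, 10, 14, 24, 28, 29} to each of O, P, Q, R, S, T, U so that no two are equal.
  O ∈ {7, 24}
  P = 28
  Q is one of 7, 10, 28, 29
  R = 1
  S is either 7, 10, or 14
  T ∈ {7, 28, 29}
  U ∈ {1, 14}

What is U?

P has just one choice, so P = 28. So Q, T can't be 28.
That leaves R = 1. Eliminate 1 elsewhere: U.
So U = 14.

14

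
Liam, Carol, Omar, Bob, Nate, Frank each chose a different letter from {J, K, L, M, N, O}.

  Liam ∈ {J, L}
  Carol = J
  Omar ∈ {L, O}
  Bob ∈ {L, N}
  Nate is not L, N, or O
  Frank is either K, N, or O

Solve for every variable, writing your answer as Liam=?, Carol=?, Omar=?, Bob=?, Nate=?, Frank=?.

Liam=L, Carol=J, Omar=O, Bob=N, Nate=M, Frank=K

Carol has just one choice, so Carol = J. Eliminate J elsewhere: Liam, Nate.
Liam has just one choice, so Liam = L. Eliminate L elsewhere: Omar, Bob.
Omar has just one choice, so Omar = O. Strike O from Frank.
That leaves Bob = N. Eliminate N elsewhere: Frank.
Frank has just one choice, so Frank = K. So Nate can't be K.
Nate's domain is down to {M}, so Nate = M.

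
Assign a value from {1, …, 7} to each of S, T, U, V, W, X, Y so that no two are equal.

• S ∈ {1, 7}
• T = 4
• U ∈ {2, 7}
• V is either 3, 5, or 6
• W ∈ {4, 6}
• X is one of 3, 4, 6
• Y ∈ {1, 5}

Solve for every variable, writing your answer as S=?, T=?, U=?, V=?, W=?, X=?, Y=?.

S=7, T=4, U=2, V=5, W=6, X=3, Y=1

T has just one choice, so T = 4. So W, X can't be 4.
W's domain is down to {6}, so W = 6. Strike 6 from V, X.
X's domain is down to {3}, so X = 3. Strike 3 from V.
That leaves V = 5. Eliminate 5 elsewhere: Y.
That leaves Y = 1. Eliminate 1 elsewhere: S.
S has just one choice, so S = 7. Eliminate 7 elsewhere: U.
U has just one choice, so U = 2.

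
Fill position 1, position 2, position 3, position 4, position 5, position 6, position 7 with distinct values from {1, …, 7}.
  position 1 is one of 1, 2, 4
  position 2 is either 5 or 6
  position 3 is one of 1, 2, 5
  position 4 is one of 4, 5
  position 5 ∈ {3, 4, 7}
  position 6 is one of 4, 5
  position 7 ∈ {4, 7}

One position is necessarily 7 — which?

position 7

Among the 7 variables, 3 fits only position 5 (and all 7 values in {1, 2, 3, 4, 5, 6, 7} must be used), so position 5 = 3.
The 6 still-open variables draw from only 6 values {1, 2, 4, 5, 6, 7}, so each is used; only position 2 can be 6, hence position 2 = 6.
The 5 still-open variables draw from only 5 values {1, 2, 4, 5, 7}, so each is used; only position 7 can be 7, hence position 7 = 7.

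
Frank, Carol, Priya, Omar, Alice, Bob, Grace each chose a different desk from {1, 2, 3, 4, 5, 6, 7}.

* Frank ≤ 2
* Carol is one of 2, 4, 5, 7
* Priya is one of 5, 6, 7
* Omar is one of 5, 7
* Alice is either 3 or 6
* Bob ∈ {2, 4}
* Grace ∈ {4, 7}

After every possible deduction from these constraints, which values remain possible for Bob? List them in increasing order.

The 7 variables together cover exactly {1, 2, 3, 4, 5, 6, 7} — 7 values for 7 variables — and 1 appears only in Frank's list, so Frank = 1.
The 6 still-open variables draw from only 6 values {2, 3, 4, 5, 6, 7}, so each is used; only Alice can be 3, hence Alice = 3.
The 5 still-open variables draw from only 5 values {2, 4, 5, 6, 7}, so each is used; only Priya can be 6, hence Priya = 6.
No further eliminations apply; Bob can still be any of 2, 4.

2, 4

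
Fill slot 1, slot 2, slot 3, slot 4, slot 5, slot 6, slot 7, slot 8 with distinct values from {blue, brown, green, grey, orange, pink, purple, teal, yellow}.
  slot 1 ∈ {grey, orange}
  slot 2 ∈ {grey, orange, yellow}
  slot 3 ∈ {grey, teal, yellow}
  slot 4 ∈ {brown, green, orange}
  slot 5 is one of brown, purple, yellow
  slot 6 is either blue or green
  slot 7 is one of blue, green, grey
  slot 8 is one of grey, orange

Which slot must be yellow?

Among the 8 variables, purple fits only slot 5 (and all 8 values in {blue, brown, green, grey, orange, purple, teal, yellow} must be used), so slot 5 = purple.
The 7 still-open variables together cover exactly {blue, brown, green, grey, orange, teal, yellow} — 7 values for 7 variables — and brown appears only in slot 4's list, so slot 4 = brown.
Among the 6 still-open variables, teal fits only slot 3 (and all 6 values in {blue, green, grey, orange, teal, yellow} must be used), so slot 3 = teal.
Among the 5 still-open variables, yellow fits only slot 2 (and all 5 values in {blue, green, grey, orange, yellow} must be used), so slot 2 = yellow.

slot 2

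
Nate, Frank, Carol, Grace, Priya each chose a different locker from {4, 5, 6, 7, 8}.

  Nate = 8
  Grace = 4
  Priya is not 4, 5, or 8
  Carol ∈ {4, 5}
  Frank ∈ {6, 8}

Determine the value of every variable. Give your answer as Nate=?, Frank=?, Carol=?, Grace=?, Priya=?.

Nate=8, Frank=6, Carol=5, Grace=4, Priya=7

Nate's domain is down to {8}, so Nate = 8. So Frank can't be 8.
Frank has just one choice, so Frank = 6. Strike 6 from Priya.
Grace's domain is down to {4}, so Grace = 4. So Carol can't be 4.
Priya's domain is down to {7}, so Priya = 7.
Carol must be 5 (only option left).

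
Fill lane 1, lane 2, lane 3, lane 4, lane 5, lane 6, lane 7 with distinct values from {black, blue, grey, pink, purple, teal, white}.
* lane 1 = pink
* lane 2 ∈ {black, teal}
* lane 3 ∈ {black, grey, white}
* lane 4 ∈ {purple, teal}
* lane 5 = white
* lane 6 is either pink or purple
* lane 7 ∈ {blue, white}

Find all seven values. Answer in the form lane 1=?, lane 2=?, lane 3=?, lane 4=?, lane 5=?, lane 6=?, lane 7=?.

lane 1=pink, lane 2=black, lane 3=grey, lane 4=teal, lane 5=white, lane 6=purple, lane 7=blue

lane 1 must be pink (only option left). Strike pink from lane 6.
lane 5 must be white (only option left). Strike white from lane 3, lane 7.
lane 6 has just one choice, so lane 6 = purple. So lane 4 can't be purple.
lane 7 has just one choice, so lane 7 = blue.
lane 4 must be teal (only option left). So lane 2 can't be teal.
That leaves lane 2 = black. Eliminate black elsewhere: lane 3.
That leaves lane 3 = grey.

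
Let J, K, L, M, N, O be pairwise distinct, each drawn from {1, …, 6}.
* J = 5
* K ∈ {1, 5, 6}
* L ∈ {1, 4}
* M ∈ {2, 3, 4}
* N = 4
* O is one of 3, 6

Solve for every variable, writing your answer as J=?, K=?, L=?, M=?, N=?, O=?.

J has just one choice, so J = 5. Eliminate 5 elsewhere: K.
N's domain is down to {4}, so N = 4. So L, M can't be 4.
L must be 1 (only option left). Strike 1 from K.
That leaves K = 6. Strike 6 from O.
That leaves O = 3. Strike 3 from M.
That leaves M = 2.

J=5, K=6, L=1, M=2, N=4, O=3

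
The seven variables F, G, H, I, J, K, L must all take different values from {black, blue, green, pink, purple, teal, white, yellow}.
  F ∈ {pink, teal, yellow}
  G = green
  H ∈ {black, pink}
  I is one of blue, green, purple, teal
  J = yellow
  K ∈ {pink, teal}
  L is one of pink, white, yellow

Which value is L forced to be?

G has just one choice, so G = green. Strike green from I.
That leaves J = yellow. Strike yellow from F, L.
F and K between them cover only {pink, teal} — a naked pair. Remove those values from H, I, L.
So L = white.

white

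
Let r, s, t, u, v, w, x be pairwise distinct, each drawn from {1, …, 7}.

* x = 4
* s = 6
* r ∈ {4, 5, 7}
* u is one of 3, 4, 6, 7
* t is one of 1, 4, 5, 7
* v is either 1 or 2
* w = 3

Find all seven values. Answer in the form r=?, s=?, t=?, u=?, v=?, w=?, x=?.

r=5, s=6, t=1, u=7, v=2, w=3, x=4

s must be 6 (only option left). Strike 6 from u.
That leaves w = 3. Remove 3 from u.
x's domain is down to {4}, so x = 4. Strike 4 from r, t, u.
That leaves u = 7. Strike 7 from r, t.
r's domain is down to {5}, so r = 5. Eliminate 5 elsewhere: t.
t must be 1 (only option left). Remove 1 from v.
v must be 2 (only option left).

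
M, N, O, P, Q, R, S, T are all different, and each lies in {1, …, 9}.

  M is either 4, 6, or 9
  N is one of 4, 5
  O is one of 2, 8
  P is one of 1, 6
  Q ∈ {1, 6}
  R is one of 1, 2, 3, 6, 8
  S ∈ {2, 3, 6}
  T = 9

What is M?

T has just one choice, so T = 9. Strike 9 from M.
The 7 still-open variables together cover exactly {1, 2, 3, 4, 5, 6, 8} — 7 values for 7 variables — and 5 appears only in N's list, so N = 5.
The 6 still-open variables together cover exactly {1, 2, 3, 4, 6, 8} — 6 values for 6 variables — and 4 appears only in M's list, so M = 4.

4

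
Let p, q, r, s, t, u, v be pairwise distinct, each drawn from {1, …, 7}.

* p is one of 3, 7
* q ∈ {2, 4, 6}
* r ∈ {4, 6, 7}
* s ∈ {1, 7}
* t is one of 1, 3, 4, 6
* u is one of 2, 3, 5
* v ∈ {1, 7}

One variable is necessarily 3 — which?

The 7 variables together cover exactly {1, 2, 3, 4, 5, 6, 7} — 7 values for 7 variables — and 5 appears only in u's list, so u = 5.
Among the 6 still-open variables, 2 fits only q (and all 6 values in {1, 2, 3, 4, 6, 7} must be used), so q = 2.
s and v between them cover only {1, 7} — a naked pair. Remove those values from p, r, t.
So 3 goes to p.

p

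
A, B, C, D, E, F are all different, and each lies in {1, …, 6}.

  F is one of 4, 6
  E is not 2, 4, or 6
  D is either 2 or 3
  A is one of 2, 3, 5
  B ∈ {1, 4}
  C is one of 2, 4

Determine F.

The 6 variables draw from only 6 values {1, 2, 3, 4, 5, 6}, so each is used; only F can be 6, hence F = 6.

6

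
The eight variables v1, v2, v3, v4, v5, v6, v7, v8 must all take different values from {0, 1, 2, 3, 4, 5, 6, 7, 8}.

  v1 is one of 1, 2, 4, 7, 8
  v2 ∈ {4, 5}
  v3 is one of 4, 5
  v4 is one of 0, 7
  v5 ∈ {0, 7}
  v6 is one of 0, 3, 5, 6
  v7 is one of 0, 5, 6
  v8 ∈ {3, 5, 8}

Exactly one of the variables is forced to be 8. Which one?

v8

v2 and v3 between them cover only {4, 5} — a naked pair. Remove those values from v1, v6, v7, v8.
v4 and v5 share exactly the 2 values {0, 7}; by pigeonhole those values go to them, so strike 0, 7 from v1, v6, v7.
v7 must be 6 (only option left). So v6 can't be 6.
v6 has just one choice, so v6 = 3. Eliminate 3 elsewhere: v8.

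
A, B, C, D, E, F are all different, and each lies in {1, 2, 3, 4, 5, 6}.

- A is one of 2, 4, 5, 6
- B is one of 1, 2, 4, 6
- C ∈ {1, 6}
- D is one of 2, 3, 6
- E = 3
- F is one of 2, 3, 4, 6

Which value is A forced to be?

5

E has just one choice, so E = 3. So D, F can't be 3.
The 5 still-open variables together cover exactly {1, 2, 4, 5, 6} — 5 values for 5 variables — and 5 appears only in A's list, so A = 5.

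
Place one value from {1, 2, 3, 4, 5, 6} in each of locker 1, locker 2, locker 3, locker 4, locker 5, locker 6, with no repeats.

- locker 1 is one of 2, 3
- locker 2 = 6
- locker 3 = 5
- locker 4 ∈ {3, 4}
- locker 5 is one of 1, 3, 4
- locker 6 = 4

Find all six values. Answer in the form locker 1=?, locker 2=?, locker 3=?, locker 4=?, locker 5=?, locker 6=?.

locker 1=2, locker 2=6, locker 3=5, locker 4=3, locker 5=1, locker 6=4

locker 2 must be 6 (only option left).
locker 3 must be 5 (only option left).
locker 6 has just one choice, so locker 6 = 4. Remove 4 from locker 4, locker 5.
That leaves locker 4 = 3. Remove 3 from locker 1, locker 5.
locker 5 must be 1 (only option left).
locker 1 has just one choice, so locker 1 = 2.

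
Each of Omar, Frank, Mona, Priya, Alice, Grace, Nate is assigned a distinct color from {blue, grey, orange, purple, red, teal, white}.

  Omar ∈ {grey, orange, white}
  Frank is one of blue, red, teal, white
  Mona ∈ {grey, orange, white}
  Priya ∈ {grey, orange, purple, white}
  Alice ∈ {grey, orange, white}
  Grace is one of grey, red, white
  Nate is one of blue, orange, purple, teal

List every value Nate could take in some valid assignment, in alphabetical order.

blue, teal

Omar, Mona, Alice between them cover only {grey, orange, white} — a naked triple. Remove those values from Frank, Priya, Grace, Nate.
Priya has just one choice, so Priya = purple. Strike purple from Nate.
Grace's domain is down to {red}, so Grace = red. Strike red from Frank.
No further eliminations apply; Nate can still be any of blue, teal.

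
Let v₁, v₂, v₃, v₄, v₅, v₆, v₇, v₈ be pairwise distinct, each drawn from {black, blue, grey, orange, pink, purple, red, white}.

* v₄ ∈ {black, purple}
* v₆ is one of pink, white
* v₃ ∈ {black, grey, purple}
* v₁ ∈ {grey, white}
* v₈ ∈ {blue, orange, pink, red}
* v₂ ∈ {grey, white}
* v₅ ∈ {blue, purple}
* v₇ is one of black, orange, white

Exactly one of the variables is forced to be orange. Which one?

v₇

The 8 variables draw from only 8 values {black, blue, grey, orange, pink, purple, red, white}, so each is used; only v₈ can be red, hence v₈ = red.
The 7 still-open variables draw from only 7 values {black, blue, grey, orange, pink, purple, white}, so each is used; only v₅ can be blue, hence v₅ = blue.
The 6 still-open variables together cover exactly {black, grey, orange, pink, purple, white} — 6 values for 6 variables — and orange appears only in v₇'s list, so v₇ = orange.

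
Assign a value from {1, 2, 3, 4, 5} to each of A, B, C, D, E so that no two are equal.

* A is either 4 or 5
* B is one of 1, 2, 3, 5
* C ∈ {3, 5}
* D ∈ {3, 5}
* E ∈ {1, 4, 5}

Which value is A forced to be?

4

Among the 5 variables, 2 fits only B (and all 5 values in {1, 2, 3, 4, 5} must be used), so B = 2.
The 4 still-open variables together cover exactly {1, 3, 4, 5} — 4 values for 4 variables — and 1 appears only in E's list, so E = 1.
The 3 still-open variables draw from only 3 values {3, 4, 5}, so each is used; only A can be 4, hence A = 4.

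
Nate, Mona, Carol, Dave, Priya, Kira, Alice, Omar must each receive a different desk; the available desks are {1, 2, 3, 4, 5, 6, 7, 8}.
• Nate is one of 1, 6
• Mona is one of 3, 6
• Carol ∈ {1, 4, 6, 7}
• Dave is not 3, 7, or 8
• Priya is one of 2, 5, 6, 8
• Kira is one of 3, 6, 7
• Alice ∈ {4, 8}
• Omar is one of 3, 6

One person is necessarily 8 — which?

Mona and Omar between them cover only {3, 6} — a naked pair. Remove those values from Nate, Carol, Dave, Priya, Kira.
Nate must be 1 (only option left). Eliminate 1 elsewhere: Carol, Dave.
That leaves Kira = 7. Strike 7 from Carol.
Carol has just one choice, so Carol = 4. Eliminate 4 elsewhere: Dave, Alice.
So 8 goes to Alice.

Alice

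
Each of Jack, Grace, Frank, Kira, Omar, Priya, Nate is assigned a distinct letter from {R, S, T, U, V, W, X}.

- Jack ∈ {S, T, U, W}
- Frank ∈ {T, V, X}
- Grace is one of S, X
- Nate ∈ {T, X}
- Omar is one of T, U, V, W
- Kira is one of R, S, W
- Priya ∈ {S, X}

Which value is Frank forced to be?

The 7 variables draw from only 7 values {R, S, T, U, V, W, X}, so each is used; only Kira can be R, hence Kira = R.
The 2 variables Grace and Priya are confined to {S, X}, which locks those values in; drop them from Jack, Frank, Nate.
Nate's domain is down to {T}, so Nate = T. So Jack, Frank, Omar can't be T.
So Frank = V.

V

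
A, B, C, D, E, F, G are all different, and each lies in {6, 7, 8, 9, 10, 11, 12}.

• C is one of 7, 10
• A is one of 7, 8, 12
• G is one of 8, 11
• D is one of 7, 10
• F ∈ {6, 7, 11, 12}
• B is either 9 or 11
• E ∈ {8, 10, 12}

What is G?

Among the 7 variables, 6 fits only F (and all 7 values in {6, 7, 8, 9, 10, 11, 12} must be used), so F = 6.
The 6 still-open variables together cover exactly {7, 8, 9, 10, 11, 12} — 6 values for 6 variables — and 9 appears only in B's list, so B = 9.
The 5 still-open variables together cover exactly {7, 8, 10, 11, 12} — 5 values for 5 variables — and 11 appears only in G's list, so G = 11.

11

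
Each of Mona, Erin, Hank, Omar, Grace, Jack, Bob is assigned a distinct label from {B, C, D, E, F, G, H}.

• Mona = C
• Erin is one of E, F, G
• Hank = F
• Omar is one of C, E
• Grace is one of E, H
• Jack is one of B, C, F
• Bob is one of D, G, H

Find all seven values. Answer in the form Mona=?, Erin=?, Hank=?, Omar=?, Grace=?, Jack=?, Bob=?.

Mona=C, Erin=G, Hank=F, Omar=E, Grace=H, Jack=B, Bob=D

Mona must be C (only option left). Strike C from Omar, Jack.
Hank has just one choice, so Hank = F. Eliminate F elsewhere: Erin, Jack.
That leaves Omar = E. Remove E from Erin, Grace.
Grace's domain is down to {H}, so Grace = H. Strike H from Bob.
Jack must be B (only option left).
Erin has just one choice, so Erin = G. Strike G from Bob.
Bob must be D (only option left).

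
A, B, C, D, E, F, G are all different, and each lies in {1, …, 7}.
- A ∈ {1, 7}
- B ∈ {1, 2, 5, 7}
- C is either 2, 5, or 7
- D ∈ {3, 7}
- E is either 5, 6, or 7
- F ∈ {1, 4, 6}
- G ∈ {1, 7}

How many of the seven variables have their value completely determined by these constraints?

Among the 7 variables, 3 fits only D (and all 7 values in {1, 2, 3, 4, 5, 6, 7} must be used), so D = 3.
Among the 6 still-open variables, 4 fits only F (and all 6 values in {1, 2, 4, 5, 6, 7} must be used), so F = 4.
The 5 still-open variables draw from only 5 values {1, 2, 5, 6, 7}, so each is used; only E can be 6, hence E = 6.
A and G between them cover only {1, 7} — a naked pair. Remove those values from B, C.
Determined: D=3, E=6, F=4. The other variables each still have more than one consistent value. That makes 3.

3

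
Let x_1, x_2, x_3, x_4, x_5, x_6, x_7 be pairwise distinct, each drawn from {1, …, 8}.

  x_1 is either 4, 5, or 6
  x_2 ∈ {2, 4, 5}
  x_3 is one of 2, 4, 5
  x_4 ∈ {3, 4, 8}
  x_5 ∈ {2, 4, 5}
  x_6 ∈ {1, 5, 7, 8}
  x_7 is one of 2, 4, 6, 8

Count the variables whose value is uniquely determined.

3

The 3 variables x_2, x_3, x_5 are confined to {2, 4, 5}, which locks those values in; drop them from x_1, x_4, x_6, x_7.
x_1 has just one choice, so x_1 = 6. Remove 6 from x_7.
That leaves x_7 = 8. So x_4, x_6 can't be 8.
That leaves x_4 = 3.
Determined: x_1=6, x_4=3, x_7=8. The other variables each still have more than one consistent value. That makes 3.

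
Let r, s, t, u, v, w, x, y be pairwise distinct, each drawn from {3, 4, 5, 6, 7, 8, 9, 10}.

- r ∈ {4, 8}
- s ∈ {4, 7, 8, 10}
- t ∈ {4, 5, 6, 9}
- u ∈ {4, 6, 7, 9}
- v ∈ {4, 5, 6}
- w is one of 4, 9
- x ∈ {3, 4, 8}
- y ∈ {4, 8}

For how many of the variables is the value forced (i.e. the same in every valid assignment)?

The 8 variables together cover exactly {3, 4, 5, 6, 7, 8, 9, 10} — 8 values for 8 variables — and 3 appears only in x's list, so x = 3.
The 7 still-open variables draw from only 7 values {4, 5, 6, 7, 8, 9, 10}, so each is used; only s can be 10, hence s = 10.
The 6 still-open variables together cover exactly {4, 5, 6, 7, 8, 9} — 6 values for 6 variables — and 7 appears only in u's list, so u = 7.
r and y between them cover only {4, 8} — a naked pair. Remove those values from t, v, w.
w's domain is down to {9}, so w = 9. Strike 9 from t.
Determined: s=10, u=7, w=9, x=3. The other variables each still have more than one consistent value. That makes 4.

4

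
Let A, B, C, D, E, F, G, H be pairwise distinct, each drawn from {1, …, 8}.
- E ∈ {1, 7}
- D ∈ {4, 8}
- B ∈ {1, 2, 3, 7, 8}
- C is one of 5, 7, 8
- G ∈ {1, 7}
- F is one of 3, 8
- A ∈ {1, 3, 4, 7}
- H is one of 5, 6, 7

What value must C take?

The 8 variables together cover exactly {1, 2, 3, 4, 5, 6, 7, 8} — 8 values for 8 variables — and 2 appears only in B's list, so B = 2.
The 7 still-open variables draw from only 7 values {1, 3, 4, 5, 6, 7, 8}, so each is used; only H can be 6, hence H = 6.
Among the 6 still-open variables, 5 fits only C (and all 6 values in {1, 3, 4, 5, 7, 8} must be used), so C = 5.

5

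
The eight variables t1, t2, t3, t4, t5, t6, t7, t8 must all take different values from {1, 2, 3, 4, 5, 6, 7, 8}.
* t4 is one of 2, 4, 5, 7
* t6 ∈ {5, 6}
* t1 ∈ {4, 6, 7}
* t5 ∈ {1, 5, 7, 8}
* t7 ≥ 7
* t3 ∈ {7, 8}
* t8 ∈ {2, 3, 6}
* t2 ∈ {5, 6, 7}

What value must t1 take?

4

The 8 variables together cover exactly {1, 2, 3, 4, 5, 6, 7, 8} — 8 values for 8 variables — and 1 appears only in t5's list, so t5 = 1.
The 7 still-open variables draw from only 7 values {2, 3, 4, 5, 6, 7, 8}, so each is used; only t8 can be 3, hence t8 = 3.
The 6 still-open variables together cover exactly {2, 4, 5, 6, 7, 8} — 6 values for 6 variables — and 2 appears only in t4's list, so t4 = 2.
The 5 still-open variables together cover exactly {4, 5, 6, 7, 8} — 5 values for 5 variables — and 4 appears only in t1's list, so t1 = 4.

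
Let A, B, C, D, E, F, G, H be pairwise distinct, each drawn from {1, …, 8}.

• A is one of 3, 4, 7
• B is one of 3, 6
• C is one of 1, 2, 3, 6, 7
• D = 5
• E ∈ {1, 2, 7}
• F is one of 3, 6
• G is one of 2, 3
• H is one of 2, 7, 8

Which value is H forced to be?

D must be 5 (only option left).
The 7 still-open variables together cover exactly {1, 2, 3, 4, 6, 7, 8} — 7 values for 7 variables — and 4 appears only in A's list, so A = 4.
The 6 still-open variables draw from only 6 values {1, 2, 3, 6, 7, 8}, so each is used; only H can be 8, hence H = 8.

8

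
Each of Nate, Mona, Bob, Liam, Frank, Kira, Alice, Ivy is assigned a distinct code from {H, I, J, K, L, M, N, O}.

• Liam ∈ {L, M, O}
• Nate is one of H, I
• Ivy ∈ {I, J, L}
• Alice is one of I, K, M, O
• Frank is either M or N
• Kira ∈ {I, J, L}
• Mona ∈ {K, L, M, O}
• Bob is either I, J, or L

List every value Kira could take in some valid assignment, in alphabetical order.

I, J, L

Among the 8 variables, H fits only Nate (and all 8 values in {H, I, J, K, L, M, N, O} must be used), so Nate = H.
Among the 7 still-open variables, N fits only Frank (and all 7 values in {I, J, K, L, M, N, O} must be used), so Frank = N.
The 3 variables Bob, Kira, Ivy are confined to {I, J, L}, which locks those values in; drop them from Mona, Liam, Alice.
No further eliminations apply; Kira can still be any of I, J, L.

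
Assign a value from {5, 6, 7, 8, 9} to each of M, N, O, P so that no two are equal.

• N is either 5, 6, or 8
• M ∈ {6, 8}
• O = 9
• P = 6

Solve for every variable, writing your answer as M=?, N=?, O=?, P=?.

M=8, N=5, O=9, P=6

O's domain is down to {9}, so O = 9.
P's domain is down to {6}, so P = 6. Strike 6 from M, N.
M must be 8 (only option left). Remove 8 from N.
N must be 5 (only option left).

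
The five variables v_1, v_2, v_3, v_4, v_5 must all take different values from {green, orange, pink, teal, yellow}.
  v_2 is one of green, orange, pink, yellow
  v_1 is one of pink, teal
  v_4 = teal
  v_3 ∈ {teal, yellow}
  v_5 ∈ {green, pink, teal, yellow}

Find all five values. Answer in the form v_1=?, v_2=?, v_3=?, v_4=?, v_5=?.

v_1=pink, v_2=orange, v_3=yellow, v_4=teal, v_5=green

v_4 has just one choice, so v_4 = teal. Remove teal from v_1, v_3, v_5.
v_1 has just one choice, so v_1 = pink. Remove pink from v_2, v_5.
v_3 must be yellow (only option left). Eliminate yellow elsewhere: v_2, v_5.
v_5's domain is down to {green}, so v_5 = green. Strike green from v_2.
v_2 has just one choice, so v_2 = orange.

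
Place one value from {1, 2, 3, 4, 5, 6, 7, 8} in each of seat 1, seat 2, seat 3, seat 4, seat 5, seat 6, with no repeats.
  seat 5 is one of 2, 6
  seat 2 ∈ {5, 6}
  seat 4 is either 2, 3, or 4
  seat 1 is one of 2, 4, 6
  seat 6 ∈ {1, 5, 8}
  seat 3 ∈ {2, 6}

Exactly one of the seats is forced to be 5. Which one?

seat 3 and seat 5 share exactly the 2 values {2, 6}; by pigeonhole those values go to them, so strike 2, 6 from seat 1, seat 2, seat 4.

seat 2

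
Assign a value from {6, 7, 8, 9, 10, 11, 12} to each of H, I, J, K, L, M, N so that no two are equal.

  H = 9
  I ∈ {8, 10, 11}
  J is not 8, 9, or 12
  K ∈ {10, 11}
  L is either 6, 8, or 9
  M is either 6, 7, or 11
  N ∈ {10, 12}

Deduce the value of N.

12

H has just one choice, so H = 9. Eliminate 9 elsewhere: L.
Among the 6 still-open variables, 12 fits only N (and all 6 values in {6, 7, 8, 10, 11, 12} must be used), so N = 12.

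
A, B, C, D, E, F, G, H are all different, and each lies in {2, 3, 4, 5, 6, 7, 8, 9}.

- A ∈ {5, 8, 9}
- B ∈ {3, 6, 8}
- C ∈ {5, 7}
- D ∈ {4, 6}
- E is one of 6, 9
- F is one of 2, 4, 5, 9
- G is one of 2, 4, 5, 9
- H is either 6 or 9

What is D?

The 8 variables together cover exactly {2, 3, 4, 5, 6, 7, 8, 9} — 8 values for 8 variables — and 3 appears only in B's list, so B = 3.
The 7 still-open variables draw from only 7 values {2, 4, 5, 6, 7, 8, 9}, so each is used; only C can be 7, hence C = 7.
The 6 still-open variables together cover exactly {2, 4, 5, 6, 8, 9} — 6 values for 6 variables — and 8 appears only in A's list, so A = 8.
The 2 variables E and H are confined to {6, 9}, which locks those values in; drop them from D, F, G.
So D = 4.

4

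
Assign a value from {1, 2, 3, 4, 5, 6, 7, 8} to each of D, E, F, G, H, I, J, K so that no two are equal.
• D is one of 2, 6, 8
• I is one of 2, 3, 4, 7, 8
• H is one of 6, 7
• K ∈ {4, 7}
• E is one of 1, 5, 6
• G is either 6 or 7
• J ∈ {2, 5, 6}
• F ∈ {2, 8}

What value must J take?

The 8 variables draw from only 8 values {1, 2, 3, 4, 5, 6, 7, 8}, so each is used; only E can be 1, hence E = 1.
The 7 still-open variables draw from only 7 values {2, 3, 4, 5, 6, 7, 8}, so each is used; only I can be 3, hence I = 3.
The 6 still-open variables draw from only 6 values {2, 4, 5, 6, 7, 8}, so each is used; only K can be 4, hence K = 4.
The 5 still-open variables together cover exactly {2, 5, 6, 7, 8} — 5 values for 5 variables — and 5 appears only in J's list, so J = 5.

5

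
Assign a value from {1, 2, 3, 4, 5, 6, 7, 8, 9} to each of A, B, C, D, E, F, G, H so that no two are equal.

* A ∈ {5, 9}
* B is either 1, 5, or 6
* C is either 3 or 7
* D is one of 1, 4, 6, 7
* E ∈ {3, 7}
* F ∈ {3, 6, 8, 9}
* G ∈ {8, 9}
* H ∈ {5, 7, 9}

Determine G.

Among the 8 variables, 4 fits only D (and all 8 values in {1, 3, 4, 5, 6, 7, 8, 9} must be used), so D = 4.
Among the 7 still-open variables, 1 fits only B (and all 7 values in {1, 3, 5, 6, 7, 8, 9} must be used), so B = 1.
The 6 still-open variables together cover exactly {3, 5, 6, 7, 8, 9} — 6 values for 6 variables — and 6 appears only in F's list, so F = 6.
The 5 still-open variables together cover exactly {3, 5, 7, 8, 9} — 5 values for 5 variables — and 8 appears only in G's list, so G = 8.

8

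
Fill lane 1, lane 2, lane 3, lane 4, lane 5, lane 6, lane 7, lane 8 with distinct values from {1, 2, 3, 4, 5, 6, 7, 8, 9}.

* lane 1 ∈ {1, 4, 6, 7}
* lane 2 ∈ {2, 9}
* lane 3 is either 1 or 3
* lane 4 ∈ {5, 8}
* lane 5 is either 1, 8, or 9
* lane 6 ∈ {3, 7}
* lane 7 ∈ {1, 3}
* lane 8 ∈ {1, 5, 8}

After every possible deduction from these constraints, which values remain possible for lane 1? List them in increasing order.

4, 6

The 2 variables lane 3 and lane 7 are confined to {1, 3}, which locks those values in; drop them from lane 1, lane 5, lane 6, lane 8.
lane 6 has just one choice, so lane 6 = 7. So lane 1 can't be 7.
lane 4 and lane 8 between them cover only {5, 8} — a naked pair. Remove those values from lane 5.
lane 5 has just one choice, so lane 5 = 9. Strike 9 from lane 2.
lane 2 has just one choice, so lane 2 = 2.
No further eliminations apply; lane 1 can still be any of 4, 6.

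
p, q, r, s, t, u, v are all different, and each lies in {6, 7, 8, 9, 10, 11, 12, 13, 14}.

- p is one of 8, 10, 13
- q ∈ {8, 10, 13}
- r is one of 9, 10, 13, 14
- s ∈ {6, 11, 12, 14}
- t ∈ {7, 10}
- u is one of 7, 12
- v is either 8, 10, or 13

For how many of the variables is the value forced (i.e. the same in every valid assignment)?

The 3 variables p, q, v are confined to {8, 10, 13}, which locks those values in; drop them from r, t.
t has just one choice, so t = 7. So u can't be 7.
u's domain is down to {12}, so u = 12. Remove 12 from s.
Determined: t=7, u=12. The other variables each still have more than one consistent value. That makes 2.

2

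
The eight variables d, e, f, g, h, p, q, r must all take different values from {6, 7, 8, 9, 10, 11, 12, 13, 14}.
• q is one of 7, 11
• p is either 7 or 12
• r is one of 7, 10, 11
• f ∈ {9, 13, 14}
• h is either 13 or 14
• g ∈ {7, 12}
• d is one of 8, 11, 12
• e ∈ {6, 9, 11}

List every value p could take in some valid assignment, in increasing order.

The 2 variables g and p are confined to {7, 12}, which locks those values in; drop them from d, q, r.
q has just one choice, so q = 11. So d, e, r can't be 11.
r's domain is down to {10}, so r = 10.
d's domain is down to {8}, so d = 8.
No further eliminations apply; p can still be any of 7, 12.

7, 12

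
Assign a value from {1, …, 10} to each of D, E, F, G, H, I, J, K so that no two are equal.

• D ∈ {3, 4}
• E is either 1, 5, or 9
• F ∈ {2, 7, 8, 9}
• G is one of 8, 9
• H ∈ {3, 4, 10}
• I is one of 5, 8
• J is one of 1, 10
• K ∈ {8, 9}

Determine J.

10

The 2 variables G and K are confined to {8, 9}, which locks those values in; drop them from E, F, I.
I has just one choice, so I = 5. Strike 5 from E.
That leaves E = 1. Strike 1 from J.
So J = 10.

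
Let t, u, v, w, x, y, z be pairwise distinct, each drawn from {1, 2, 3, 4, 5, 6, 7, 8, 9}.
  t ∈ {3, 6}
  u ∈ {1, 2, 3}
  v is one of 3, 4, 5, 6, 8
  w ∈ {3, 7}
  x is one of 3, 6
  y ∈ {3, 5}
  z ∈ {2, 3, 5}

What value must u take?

1

The 2 variables t and x are confined to {3, 6}, which locks those values in; drop them from u, v, w, y, z.
That leaves w = 7.
y has just one choice, so y = 5. Strike 5 from v, z.
z's domain is down to {2}, so z = 2. So u can't be 2.
So u = 1.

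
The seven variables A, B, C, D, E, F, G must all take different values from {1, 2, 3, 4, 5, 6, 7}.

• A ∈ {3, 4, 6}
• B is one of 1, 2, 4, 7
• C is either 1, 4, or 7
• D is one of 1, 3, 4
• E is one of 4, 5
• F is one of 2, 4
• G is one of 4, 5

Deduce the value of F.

2

The 7 variables together cover exactly {1, 2, 3, 4, 5, 6, 7} — 7 values for 7 variables — and 6 appears only in A's list, so A = 6.
The 6 still-open variables together cover exactly {1, 2, 3, 4, 5, 7} — 6 values for 6 variables — and 3 appears only in D's list, so D = 3.
E and G share exactly the 2 values {4, 5}; by pigeonhole those values go to them, so strike 4, 5 from B, C, F.
So F = 2.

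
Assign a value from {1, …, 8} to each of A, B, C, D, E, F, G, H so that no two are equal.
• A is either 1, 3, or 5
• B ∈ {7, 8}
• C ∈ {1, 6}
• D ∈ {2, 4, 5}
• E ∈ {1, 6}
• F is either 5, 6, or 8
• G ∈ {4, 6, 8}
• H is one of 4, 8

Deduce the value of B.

7

The 8 variables together cover exactly {1, 2, 3, 4, 5, 6, 7, 8} — 8 values for 8 variables — and 2 appears only in D's list, so D = 2.
The 7 still-open variables draw from only 7 values {1, 3, 4, 5, 6, 7, 8}, so each is used; only A can be 3, hence A = 3.
The 6 still-open variables together cover exactly {1, 4, 5, 6, 7, 8} — 6 values for 6 variables — and 5 appears only in F's list, so F = 5.
Among the 5 still-open variables, 7 fits only B (and all 5 values in {1, 4, 6, 7, 8} must be used), so B = 7.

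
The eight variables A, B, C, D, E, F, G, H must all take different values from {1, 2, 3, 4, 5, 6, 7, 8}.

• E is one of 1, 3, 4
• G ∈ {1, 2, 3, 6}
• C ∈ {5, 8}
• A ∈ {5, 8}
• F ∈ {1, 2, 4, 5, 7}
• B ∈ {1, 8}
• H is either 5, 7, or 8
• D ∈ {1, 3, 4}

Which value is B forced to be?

The 8 variables together cover exactly {1, 2, 3, 4, 5, 6, 7, 8} — 8 values for 8 variables — and 6 appears only in G's list, so G = 6.
The 7 still-open variables together cover exactly {1, 2, 3, 4, 5, 7, 8} — 7 values for 7 variables — and 2 appears only in F's list, so F = 2.
The 6 still-open variables draw from only 6 values {1, 3, 4, 5, 7, 8}, so each is used; only H can be 7, hence H = 7.
A and C share exactly the 2 values {5, 8}; by pigeonhole those values go to them, so strike 5, 8 from B.
So B = 1.

1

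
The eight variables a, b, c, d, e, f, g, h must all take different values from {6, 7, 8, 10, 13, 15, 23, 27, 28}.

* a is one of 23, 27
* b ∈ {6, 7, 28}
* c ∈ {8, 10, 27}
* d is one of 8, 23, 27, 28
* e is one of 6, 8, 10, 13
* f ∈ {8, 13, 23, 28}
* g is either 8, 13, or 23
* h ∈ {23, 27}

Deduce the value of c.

10

The 8 variables draw from only 8 values {6, 7, 8, 10, 13, 23, 27, 28}, so each is used; only b can be 7, hence b = 7.
The 7 still-open variables draw from only 7 values {6, 8, 10, 13, 23, 27, 28}, so each is used; only e can be 6, hence e = 6.
The 6 still-open variables together cover exactly {8, 10, 13, 23, 27, 28} — 6 values for 6 variables — and 10 appears only in c's list, so c = 10.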